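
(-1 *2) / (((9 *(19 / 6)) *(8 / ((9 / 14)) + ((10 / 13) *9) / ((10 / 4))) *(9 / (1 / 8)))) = -13 / 202920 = -0.00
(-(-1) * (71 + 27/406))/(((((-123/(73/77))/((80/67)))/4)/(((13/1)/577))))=-398276320/6756935997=-0.06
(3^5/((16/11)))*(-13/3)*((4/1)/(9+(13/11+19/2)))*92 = -5860998/433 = -13535.79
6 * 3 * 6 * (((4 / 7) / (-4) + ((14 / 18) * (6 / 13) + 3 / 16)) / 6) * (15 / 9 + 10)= 8815 / 104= 84.76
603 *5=3015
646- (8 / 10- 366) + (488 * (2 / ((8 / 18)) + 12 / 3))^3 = 356850454016 / 5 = 71370090803.20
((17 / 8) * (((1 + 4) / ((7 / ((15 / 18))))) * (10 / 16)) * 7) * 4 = 2125 / 96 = 22.14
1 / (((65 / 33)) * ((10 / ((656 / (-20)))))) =-2706 / 1625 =-1.67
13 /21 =0.62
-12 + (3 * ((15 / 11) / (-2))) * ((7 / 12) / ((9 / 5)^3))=-260983 / 21384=-12.20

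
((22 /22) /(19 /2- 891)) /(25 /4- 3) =-8 /22919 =-0.00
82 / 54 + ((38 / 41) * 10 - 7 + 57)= 67291 / 1107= 60.79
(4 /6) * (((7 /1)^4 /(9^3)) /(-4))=-2401 /4374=-0.55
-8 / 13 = -0.62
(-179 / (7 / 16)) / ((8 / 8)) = -2864 / 7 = -409.14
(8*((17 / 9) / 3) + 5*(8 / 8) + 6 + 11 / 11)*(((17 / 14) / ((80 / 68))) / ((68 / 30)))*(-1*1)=-1955 / 252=-7.76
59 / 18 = 3.28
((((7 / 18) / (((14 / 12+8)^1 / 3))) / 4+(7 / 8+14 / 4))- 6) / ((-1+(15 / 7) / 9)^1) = 14721 / 7040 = 2.09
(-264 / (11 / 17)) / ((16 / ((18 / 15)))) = -153 / 5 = -30.60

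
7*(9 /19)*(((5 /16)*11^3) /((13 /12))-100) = 930195 /988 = 941.49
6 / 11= 0.55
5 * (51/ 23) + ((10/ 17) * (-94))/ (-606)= 1324315/ 118473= 11.18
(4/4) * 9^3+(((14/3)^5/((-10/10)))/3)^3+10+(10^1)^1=-155567805379865963/387420489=-401547697.65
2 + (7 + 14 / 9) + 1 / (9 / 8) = 103 / 9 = 11.44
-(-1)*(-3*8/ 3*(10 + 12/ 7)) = -656/ 7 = -93.71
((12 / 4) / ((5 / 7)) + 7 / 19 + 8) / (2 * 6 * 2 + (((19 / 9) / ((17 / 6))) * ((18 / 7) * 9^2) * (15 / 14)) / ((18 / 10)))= 165767 / 1534915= 0.11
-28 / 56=-1 / 2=-0.50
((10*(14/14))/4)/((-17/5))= -25/34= -0.74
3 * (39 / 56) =117 / 56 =2.09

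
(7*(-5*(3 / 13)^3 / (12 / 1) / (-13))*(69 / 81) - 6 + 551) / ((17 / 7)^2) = 9152697505 / 99049548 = 92.41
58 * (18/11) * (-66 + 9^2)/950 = 1566/1045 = 1.50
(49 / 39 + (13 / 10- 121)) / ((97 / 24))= -184772 / 6305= -29.31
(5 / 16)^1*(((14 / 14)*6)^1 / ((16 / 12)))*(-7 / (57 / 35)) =-3675 / 608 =-6.04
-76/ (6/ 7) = -266/ 3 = -88.67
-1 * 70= -70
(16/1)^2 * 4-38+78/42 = 6915/7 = 987.86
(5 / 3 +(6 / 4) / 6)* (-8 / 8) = -23 / 12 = -1.92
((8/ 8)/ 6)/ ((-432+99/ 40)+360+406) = 20/ 40377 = 0.00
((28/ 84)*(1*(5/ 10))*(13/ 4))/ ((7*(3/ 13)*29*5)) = 0.00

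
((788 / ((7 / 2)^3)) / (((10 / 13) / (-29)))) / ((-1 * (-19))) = -1188304 / 32585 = -36.47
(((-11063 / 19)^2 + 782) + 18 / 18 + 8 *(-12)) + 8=122640864 / 361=339725.39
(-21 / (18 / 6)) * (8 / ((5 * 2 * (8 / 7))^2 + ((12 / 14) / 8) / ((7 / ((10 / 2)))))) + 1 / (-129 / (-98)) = 0.33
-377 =-377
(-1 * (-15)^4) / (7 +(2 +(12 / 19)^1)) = -320625 / 61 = -5256.15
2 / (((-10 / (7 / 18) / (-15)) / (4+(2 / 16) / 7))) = 75 / 16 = 4.69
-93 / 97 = -0.96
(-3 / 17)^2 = 9 / 289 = 0.03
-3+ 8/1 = 5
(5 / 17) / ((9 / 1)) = 0.03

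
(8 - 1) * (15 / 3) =35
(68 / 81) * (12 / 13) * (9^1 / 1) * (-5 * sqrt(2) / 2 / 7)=-680 * sqrt(2) / 273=-3.52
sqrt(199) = 14.11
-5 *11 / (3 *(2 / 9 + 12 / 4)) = -165 / 29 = -5.69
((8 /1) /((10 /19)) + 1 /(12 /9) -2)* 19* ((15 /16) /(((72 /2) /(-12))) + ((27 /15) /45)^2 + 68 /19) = 866.20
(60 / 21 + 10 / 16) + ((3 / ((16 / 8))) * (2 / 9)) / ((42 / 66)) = 673 / 168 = 4.01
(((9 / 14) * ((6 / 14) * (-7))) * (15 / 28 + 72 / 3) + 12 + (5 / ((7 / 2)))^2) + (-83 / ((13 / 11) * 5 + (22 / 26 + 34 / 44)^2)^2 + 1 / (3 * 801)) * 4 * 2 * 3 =-9269820423325727453 / 152850630103044552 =-60.65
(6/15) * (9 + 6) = 6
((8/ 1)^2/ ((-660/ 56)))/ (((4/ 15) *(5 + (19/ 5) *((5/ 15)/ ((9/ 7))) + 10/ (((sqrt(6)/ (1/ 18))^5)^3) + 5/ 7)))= -9835773735629444303907175879016897085213998557817733120/ 3235889638713955644219574997121200538130140181240142869 + 1295598525103364389283561472000 *sqrt(6)/ 3235889638713955644219574997121200538130140181240142869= -3.04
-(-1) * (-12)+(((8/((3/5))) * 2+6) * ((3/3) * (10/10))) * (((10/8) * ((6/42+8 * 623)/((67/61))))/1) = 74483191/402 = 185281.57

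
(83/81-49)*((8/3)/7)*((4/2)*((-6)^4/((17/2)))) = -1989632/357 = -5573.20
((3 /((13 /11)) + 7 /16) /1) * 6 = 1857 /104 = 17.86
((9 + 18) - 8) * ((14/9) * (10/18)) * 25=33250/81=410.49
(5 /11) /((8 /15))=75 /88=0.85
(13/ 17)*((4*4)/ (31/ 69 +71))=0.17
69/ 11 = 6.27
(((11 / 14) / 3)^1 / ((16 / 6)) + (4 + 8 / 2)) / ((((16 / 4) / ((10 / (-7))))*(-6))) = 4535 / 9408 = 0.48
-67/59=-1.14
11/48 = 0.23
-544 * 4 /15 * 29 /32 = -1972 /15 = -131.47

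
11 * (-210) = -2310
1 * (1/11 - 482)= -5301/11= -481.91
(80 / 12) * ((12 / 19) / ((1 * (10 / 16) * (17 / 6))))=768 / 323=2.38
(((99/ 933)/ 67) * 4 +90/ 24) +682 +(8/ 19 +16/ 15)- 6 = 16182393887/ 23754180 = 681.24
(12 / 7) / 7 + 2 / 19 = 326 / 931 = 0.35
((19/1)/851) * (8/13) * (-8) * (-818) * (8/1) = 719.29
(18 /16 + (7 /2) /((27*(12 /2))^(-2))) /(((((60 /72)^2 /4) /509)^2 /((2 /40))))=123368405046408 /3125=39477889614.85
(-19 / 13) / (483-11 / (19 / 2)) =-361 / 119015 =-0.00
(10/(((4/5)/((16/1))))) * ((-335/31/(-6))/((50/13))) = 93.66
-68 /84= -17 /21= -0.81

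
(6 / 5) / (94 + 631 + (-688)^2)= 2 / 790115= 0.00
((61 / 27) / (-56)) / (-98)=61 / 148176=0.00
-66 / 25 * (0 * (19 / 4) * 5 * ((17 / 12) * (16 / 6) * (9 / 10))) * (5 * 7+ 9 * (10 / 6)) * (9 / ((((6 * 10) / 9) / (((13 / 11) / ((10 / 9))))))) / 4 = 0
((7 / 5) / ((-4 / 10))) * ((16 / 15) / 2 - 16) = 812 / 15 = 54.13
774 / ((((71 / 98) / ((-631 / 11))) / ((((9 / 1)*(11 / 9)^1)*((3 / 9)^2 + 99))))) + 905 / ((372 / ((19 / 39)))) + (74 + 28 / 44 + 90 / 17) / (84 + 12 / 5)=-154436206876367777 / 2311472592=-66812908.54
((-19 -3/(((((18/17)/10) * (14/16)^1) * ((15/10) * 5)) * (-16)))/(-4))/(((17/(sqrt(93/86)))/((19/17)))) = 5605 * sqrt(7998)/1565802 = 0.32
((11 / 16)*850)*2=4675 / 4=1168.75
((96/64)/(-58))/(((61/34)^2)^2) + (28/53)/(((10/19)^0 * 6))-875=-55857314191247/63843172851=-874.91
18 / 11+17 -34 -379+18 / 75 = -108384 / 275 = -394.12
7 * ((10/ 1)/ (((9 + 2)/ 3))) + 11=331/ 11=30.09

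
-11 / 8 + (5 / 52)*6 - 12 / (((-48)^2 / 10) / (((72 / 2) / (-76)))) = -6113 / 7904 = -0.77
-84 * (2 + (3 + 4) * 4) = -2520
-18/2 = -9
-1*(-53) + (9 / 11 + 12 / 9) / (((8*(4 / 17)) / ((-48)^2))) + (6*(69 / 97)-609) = 2221198 / 1067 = 2081.72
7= 7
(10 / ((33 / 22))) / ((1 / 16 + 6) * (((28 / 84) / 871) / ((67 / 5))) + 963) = 18674240 / 2697494453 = 0.01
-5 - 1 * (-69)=64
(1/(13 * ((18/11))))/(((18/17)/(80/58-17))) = -28237/40716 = -0.69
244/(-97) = -244/97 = -2.52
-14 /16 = -7 /8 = -0.88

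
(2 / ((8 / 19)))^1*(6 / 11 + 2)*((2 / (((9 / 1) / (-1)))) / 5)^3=-1064 / 1002375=-0.00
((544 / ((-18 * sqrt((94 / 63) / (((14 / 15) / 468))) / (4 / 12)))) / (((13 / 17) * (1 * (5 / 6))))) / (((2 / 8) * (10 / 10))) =-129472 * sqrt(9165) / 5361525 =-2.31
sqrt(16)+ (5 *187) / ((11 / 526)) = 44714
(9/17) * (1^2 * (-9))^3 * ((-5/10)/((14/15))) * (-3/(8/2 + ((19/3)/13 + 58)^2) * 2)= -89813529/247950542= -0.36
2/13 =0.15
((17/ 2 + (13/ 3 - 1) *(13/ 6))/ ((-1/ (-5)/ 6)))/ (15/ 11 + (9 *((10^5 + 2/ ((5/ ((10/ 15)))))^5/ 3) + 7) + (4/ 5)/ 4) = 1313296875/ 83532363755940015840021143855639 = 0.00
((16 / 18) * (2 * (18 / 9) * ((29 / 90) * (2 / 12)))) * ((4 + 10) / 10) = 1624 / 6075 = 0.27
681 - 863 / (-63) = 43766 / 63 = 694.70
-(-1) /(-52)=-1 /52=-0.02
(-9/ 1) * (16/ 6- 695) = 6231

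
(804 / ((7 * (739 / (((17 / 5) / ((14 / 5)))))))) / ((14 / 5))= 17085 / 253477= 0.07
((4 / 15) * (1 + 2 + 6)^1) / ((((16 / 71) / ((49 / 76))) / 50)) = 52185 / 152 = 343.32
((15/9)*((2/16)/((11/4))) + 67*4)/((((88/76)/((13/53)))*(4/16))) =4370171/19239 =227.15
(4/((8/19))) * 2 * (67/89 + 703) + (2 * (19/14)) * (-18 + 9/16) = 132813363/9968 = 13323.97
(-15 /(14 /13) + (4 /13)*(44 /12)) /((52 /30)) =-34945 /4732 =-7.38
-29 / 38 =-0.76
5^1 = 5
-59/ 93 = -0.63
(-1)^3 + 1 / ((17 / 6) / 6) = 19 / 17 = 1.12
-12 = -12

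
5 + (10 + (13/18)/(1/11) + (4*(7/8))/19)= 3955/171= 23.13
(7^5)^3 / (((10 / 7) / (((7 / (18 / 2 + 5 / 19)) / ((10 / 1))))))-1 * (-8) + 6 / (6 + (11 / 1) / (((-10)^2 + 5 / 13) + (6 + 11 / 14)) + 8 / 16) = 1138449768326632647077 / 4533214400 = 251135213972.37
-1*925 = -925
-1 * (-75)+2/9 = 677/9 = 75.22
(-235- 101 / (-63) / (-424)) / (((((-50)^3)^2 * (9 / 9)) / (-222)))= 232264577 / 69562500000000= 0.00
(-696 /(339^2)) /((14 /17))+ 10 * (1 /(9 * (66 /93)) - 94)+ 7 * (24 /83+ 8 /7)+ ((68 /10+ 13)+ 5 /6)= -6667313341187 /7344601110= -907.78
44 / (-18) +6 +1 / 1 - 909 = -8140 / 9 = -904.44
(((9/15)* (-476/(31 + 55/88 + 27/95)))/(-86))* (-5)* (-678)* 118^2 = 5122777726080/1042793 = 4912554.77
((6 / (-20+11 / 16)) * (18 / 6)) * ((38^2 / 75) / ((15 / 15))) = -46208 / 2575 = -17.94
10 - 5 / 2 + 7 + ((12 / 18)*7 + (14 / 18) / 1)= 359 / 18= 19.94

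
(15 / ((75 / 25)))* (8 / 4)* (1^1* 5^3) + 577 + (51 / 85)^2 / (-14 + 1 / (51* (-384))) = 12522858219 / 6854425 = 1826.97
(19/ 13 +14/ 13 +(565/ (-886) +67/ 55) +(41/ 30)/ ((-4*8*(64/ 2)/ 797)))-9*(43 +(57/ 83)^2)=-5217688031829649/ 13406553937920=-389.19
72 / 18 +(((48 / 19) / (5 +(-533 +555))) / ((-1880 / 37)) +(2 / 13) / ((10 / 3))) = 2112769 / 522405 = 4.04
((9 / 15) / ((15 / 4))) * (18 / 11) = 72 / 275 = 0.26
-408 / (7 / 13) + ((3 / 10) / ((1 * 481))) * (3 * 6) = -12755931 / 16835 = -757.70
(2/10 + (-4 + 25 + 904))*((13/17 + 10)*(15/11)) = 2539674/187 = 13581.14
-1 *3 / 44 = -3 / 44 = -0.07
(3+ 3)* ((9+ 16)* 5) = 750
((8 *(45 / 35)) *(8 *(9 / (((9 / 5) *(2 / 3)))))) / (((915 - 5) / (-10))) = -4320 / 637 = -6.78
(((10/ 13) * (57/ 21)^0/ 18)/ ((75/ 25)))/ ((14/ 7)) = 5/ 702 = 0.01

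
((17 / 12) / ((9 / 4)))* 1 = 17 / 27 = 0.63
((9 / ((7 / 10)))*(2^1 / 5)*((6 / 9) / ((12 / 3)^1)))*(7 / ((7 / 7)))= 6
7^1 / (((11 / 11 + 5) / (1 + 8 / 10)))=21 / 10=2.10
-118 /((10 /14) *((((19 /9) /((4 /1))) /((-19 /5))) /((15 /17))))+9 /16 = 1428093 /1360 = 1050.07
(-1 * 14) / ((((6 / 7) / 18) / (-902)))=265188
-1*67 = -67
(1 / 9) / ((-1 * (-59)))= 1 / 531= 0.00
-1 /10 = -0.10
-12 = -12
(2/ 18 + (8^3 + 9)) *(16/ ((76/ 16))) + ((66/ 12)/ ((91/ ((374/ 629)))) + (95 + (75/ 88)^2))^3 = 2667303810577145273337680172229/ 3031248160924115259359232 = 879935.81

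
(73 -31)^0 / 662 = 1 / 662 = 0.00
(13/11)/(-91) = -0.01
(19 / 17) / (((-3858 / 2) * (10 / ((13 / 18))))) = -247 / 5902740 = -0.00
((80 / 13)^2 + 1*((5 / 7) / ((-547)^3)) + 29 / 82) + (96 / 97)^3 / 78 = 38.24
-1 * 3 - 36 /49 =-183 /49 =-3.73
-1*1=-1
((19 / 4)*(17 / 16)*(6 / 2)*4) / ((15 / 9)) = 2907 / 80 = 36.34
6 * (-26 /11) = -156 /11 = -14.18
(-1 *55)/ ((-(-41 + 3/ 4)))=-220/ 161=-1.37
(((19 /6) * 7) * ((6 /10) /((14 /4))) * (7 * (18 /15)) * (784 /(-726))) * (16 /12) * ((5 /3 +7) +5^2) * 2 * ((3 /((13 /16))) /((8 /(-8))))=1348028416 /117975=11426.39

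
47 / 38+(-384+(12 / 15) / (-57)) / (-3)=221003 / 1710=129.24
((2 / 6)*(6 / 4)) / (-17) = -1 / 34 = -0.03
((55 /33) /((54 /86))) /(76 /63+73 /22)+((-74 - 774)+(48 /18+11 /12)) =-190499689 /225756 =-843.83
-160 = -160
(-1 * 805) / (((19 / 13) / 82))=-858130 / 19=-45164.74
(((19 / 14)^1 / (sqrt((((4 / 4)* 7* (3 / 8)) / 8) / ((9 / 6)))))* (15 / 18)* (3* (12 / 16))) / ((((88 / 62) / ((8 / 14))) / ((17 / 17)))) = 8835* sqrt(14) / 15092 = 2.19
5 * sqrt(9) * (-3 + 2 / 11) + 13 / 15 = -41.41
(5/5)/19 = 1/19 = 0.05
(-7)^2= 49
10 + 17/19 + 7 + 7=24.89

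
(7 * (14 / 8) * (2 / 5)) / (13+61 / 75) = 0.35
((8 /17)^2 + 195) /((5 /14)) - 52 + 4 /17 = 715066 /1445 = 494.86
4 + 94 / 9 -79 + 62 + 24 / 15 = -43 / 45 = -0.96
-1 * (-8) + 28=36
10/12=5/6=0.83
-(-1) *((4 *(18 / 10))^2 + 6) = 1446 / 25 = 57.84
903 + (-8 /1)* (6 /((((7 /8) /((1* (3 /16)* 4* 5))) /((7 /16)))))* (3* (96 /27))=-57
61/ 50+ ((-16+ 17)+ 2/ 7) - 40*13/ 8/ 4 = -9621/ 700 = -13.74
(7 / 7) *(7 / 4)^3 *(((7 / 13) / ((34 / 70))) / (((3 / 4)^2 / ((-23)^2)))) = 5587.55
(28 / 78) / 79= 14 / 3081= 0.00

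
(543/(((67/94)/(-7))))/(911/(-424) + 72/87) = 4393287024/1088281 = 4036.91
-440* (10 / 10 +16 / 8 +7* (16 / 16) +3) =-5720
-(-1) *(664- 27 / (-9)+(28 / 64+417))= 17351 / 16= 1084.44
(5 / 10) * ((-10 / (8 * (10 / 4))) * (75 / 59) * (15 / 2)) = -1125 / 472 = -2.38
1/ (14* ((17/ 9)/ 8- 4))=-36/ 1897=-0.02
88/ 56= 1.57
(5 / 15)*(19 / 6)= 1.06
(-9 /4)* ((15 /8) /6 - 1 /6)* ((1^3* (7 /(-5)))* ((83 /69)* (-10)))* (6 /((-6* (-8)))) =-4067 /5888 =-0.69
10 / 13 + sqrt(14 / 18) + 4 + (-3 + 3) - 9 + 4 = -3 / 13 + sqrt(7) / 3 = 0.65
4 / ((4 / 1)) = 1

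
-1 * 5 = -5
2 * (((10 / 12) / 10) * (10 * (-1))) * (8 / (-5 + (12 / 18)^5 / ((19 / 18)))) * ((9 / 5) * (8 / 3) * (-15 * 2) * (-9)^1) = 8864640 / 2501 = 3544.44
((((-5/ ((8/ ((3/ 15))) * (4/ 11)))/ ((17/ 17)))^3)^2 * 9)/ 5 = 15944049/ 5368709120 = 0.00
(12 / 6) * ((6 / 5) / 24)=1 / 10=0.10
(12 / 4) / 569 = 3 / 569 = 0.01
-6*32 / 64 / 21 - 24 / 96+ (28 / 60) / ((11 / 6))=-213 / 1540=-0.14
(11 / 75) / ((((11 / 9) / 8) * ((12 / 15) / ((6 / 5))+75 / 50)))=144 / 325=0.44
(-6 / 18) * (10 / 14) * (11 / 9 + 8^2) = -2935 / 189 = -15.53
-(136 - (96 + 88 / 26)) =-476 / 13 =-36.62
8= 8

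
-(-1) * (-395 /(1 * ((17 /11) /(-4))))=1022.35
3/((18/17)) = 17/6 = 2.83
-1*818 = -818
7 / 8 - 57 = -449 / 8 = -56.12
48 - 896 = -848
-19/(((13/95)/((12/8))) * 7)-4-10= -7963/182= -43.75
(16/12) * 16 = 64/3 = 21.33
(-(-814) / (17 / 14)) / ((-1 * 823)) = -0.81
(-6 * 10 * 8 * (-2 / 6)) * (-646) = -103360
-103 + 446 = 343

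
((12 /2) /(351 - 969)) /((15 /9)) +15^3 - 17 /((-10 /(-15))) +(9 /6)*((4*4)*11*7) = 5353419 /1030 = 5197.49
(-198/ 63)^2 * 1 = 484/ 49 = 9.88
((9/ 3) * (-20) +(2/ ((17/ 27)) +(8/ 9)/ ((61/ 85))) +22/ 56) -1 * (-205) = 39148411/ 261324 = 149.81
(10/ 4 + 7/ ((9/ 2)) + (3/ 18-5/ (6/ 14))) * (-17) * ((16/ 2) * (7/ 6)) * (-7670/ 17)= -14388920/ 27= -532922.96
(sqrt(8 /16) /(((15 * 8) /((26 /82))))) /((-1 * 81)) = -13 * sqrt(2) /797040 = -0.00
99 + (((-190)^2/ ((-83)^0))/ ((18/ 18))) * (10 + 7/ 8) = 785373/ 2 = 392686.50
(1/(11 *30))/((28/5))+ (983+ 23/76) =34525741/35112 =983.30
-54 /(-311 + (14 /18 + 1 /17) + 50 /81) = 74358 /426245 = 0.17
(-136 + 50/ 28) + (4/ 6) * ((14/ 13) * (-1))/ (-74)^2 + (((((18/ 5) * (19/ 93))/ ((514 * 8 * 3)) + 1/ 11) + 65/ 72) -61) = -194.22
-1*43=-43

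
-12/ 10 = -6/ 5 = -1.20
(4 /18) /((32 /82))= 0.57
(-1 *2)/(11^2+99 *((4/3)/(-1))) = 2/11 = 0.18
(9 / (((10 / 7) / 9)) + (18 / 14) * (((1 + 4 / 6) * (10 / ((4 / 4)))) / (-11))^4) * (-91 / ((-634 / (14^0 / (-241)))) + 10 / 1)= 99393564982521 / 156593986780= 634.72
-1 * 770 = -770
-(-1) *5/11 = 5/11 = 0.45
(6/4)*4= 6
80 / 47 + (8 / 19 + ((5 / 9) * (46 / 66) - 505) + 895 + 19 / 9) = 104661908 / 265221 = 394.62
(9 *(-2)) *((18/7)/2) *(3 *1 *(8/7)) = -3888/49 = -79.35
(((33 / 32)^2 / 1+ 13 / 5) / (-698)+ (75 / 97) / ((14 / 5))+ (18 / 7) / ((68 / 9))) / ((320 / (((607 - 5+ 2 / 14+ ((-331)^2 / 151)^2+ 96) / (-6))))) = -1060726915419180293603 / 6320730112809369600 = -167.82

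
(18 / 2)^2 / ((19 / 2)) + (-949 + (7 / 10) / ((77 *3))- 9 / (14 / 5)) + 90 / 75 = -20682832 / 21945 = -942.48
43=43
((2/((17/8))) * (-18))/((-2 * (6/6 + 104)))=48/595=0.08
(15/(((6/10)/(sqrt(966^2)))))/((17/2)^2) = 334.26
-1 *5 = -5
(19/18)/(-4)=-19/72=-0.26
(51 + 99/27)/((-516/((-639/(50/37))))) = 50.10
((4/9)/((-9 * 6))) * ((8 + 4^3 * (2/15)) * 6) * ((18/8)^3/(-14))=93/140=0.66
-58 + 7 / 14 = -115 / 2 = -57.50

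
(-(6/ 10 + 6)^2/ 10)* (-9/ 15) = 3267/ 1250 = 2.61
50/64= 25/32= 0.78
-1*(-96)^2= -9216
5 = 5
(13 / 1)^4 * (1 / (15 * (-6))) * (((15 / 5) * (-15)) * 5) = 142805 / 2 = 71402.50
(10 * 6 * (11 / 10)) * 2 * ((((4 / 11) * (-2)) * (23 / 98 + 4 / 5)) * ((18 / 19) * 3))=-1314144 / 4655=-282.31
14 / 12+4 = 31 / 6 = 5.17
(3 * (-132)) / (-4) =99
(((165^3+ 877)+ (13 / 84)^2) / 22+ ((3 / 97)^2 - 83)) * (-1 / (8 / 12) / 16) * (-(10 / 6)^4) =16941406049676875 / 114721754112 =147673.88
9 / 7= 1.29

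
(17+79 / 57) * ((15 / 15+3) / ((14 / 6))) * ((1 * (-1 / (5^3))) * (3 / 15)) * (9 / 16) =-0.03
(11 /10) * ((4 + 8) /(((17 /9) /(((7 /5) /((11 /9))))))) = 3402 /425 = 8.00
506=506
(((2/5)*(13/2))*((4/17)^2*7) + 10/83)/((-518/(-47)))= 3179503/31063165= 0.10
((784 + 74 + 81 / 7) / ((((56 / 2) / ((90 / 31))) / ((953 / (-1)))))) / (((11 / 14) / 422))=-110159299890 / 2387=-46149685.75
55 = 55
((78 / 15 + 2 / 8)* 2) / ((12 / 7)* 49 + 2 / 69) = 7521 / 57980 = 0.13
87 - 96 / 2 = 39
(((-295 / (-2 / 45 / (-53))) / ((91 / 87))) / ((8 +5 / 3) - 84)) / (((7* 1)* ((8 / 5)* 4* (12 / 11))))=3366606375 / 36365056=92.58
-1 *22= -22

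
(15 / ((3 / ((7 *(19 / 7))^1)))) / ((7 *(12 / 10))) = 475 / 42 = 11.31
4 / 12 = 1 / 3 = 0.33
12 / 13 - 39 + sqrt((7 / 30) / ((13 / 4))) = -495 / 13 + sqrt(2730) / 195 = -37.81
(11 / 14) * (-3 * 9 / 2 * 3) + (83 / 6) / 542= -361901 / 11382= -31.80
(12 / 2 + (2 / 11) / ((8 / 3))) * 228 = 15219 / 11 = 1383.55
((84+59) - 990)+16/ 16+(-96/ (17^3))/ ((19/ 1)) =-78971658/ 93347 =-846.00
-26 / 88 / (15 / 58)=-377 / 330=-1.14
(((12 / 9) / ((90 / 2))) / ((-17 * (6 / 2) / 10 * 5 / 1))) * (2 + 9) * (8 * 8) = -5632 / 6885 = -0.82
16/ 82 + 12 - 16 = -156/ 41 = -3.80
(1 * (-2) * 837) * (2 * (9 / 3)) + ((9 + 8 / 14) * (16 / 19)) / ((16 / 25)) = -1334177 / 133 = -10031.41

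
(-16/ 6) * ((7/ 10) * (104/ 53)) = -2912/ 795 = -3.66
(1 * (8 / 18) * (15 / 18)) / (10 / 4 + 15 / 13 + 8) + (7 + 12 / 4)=82070 / 8181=10.03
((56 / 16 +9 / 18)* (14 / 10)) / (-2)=-14 / 5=-2.80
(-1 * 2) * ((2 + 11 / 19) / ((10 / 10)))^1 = -5.16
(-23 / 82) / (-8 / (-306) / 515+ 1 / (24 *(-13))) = 94238820 / 1059809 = 88.92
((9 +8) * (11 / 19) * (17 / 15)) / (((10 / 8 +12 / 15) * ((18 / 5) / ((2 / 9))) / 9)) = 63580 / 21033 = 3.02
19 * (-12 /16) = -57 /4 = -14.25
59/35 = 1.69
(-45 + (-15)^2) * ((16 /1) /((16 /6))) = 1080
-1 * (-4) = 4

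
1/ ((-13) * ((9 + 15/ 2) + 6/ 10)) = -10/ 2223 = -0.00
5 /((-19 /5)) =-25 /19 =-1.32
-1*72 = -72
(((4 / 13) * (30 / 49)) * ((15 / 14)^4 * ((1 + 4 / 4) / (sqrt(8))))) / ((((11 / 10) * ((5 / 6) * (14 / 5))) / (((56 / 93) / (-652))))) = -3796875 * sqrt(2) / 85010696771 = -0.00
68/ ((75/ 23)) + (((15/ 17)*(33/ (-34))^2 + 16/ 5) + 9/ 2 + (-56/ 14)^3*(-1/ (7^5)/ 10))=727918636541/ 24771837300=29.38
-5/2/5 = -1/2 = -0.50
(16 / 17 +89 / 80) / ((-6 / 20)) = -931 / 136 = -6.85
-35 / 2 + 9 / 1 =-17 / 2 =-8.50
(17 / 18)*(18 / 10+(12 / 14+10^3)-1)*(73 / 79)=874.16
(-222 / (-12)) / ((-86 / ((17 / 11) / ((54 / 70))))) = -22015 / 51084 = -0.43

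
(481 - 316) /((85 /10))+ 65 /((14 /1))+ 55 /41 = 247815 /9758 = 25.40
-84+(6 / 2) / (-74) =-6219 / 74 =-84.04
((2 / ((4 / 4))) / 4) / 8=1 / 16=0.06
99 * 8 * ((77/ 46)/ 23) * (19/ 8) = 144837/ 1058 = 136.90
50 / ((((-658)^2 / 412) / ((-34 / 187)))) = -10300 / 1190651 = -0.01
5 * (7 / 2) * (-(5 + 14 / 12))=-1295 / 12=-107.92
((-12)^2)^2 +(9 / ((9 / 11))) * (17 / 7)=145339 / 7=20762.71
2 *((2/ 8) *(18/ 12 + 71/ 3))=151/ 12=12.58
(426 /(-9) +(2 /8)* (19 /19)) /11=-565 /132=-4.28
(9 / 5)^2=81 / 25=3.24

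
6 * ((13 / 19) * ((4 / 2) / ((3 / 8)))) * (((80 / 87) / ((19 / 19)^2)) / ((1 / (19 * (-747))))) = -8286720 / 29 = -285748.97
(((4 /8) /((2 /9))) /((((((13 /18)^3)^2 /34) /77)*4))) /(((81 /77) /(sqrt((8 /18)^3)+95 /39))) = 1691171880552 /62748517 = 26951.58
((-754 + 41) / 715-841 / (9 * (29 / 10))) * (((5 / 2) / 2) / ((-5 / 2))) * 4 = 427534 / 6435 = 66.44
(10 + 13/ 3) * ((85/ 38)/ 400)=731/ 9120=0.08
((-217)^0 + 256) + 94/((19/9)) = 5729/19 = 301.53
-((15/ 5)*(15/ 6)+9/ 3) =-10.50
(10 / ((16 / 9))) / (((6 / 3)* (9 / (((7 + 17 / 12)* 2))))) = 505 / 96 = 5.26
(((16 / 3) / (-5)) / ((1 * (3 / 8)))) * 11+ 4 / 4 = -30.29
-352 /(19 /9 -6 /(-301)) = -953568 /5773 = -165.18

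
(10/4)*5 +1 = 13.50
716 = 716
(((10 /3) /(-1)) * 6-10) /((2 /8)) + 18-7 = -109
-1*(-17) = 17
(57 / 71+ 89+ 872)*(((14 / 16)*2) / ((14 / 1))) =8536 / 71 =120.23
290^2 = 84100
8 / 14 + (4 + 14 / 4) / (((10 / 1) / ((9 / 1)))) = 205 / 28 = 7.32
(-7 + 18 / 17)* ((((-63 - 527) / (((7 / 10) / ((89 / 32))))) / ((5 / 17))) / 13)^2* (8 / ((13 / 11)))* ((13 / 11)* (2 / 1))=-35731526.02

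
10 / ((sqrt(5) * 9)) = 2 * sqrt(5) / 9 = 0.50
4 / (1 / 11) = 44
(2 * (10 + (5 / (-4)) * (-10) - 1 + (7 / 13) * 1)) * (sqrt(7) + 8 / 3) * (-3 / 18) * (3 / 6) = -382 / 39 - 191 * sqrt(7) / 52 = -19.51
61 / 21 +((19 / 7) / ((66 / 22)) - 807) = -16867 / 21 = -803.19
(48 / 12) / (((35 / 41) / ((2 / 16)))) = 41 / 70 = 0.59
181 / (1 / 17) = 3077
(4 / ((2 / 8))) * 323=5168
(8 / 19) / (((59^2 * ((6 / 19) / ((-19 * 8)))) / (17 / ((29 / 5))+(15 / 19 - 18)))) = 251776 / 302847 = 0.83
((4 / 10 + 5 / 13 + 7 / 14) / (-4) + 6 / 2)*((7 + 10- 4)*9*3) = 37611 / 40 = 940.28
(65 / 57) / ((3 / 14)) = 910 / 171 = 5.32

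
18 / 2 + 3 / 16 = 147 / 16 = 9.19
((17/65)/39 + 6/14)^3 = 460815199424/5587634768625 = 0.08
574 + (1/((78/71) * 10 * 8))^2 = 22350187441/38937600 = 574.00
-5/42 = -0.12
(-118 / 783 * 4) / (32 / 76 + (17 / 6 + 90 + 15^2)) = -17936 / 9469341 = -0.00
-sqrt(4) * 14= -28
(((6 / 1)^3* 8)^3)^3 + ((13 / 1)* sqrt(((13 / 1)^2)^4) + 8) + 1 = 137370551967459378662587345510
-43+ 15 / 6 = -81 / 2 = -40.50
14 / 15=0.93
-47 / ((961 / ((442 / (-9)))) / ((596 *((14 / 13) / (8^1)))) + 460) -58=-947291232 / 16303871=-58.10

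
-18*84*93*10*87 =-122335920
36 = 36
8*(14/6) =56/3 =18.67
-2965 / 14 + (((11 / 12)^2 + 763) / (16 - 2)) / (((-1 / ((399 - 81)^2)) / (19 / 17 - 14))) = 67664302183 / 952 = 71075947.67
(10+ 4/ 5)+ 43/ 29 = 1781/ 145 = 12.28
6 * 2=12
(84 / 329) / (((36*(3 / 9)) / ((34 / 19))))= 34 / 893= 0.04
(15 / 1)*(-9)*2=-270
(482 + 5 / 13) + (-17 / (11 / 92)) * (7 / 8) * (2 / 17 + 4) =-4274 / 143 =-29.89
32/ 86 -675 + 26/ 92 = -1333855/ 1978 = -674.35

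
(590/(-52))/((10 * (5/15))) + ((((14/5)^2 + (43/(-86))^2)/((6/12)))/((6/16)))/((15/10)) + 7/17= 5126123/198900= 25.77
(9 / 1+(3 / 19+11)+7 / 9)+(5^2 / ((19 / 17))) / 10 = 7925 / 342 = 23.17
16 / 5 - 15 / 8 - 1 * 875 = -34947 / 40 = -873.68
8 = 8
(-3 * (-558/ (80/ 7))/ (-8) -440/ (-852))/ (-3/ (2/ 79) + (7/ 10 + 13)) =1212767/ 7143168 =0.17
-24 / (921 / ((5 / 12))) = -10 / 921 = -0.01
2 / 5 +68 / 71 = 482 / 355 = 1.36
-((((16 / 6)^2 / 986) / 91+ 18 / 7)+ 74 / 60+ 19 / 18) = -9812339 / 2018835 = -4.86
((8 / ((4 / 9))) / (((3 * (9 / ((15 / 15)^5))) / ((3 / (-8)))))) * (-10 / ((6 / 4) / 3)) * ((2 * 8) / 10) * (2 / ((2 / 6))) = 48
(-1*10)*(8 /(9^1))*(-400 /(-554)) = -16000 /2493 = -6.42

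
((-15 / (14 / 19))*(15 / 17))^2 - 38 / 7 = 17968129 / 56644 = 317.21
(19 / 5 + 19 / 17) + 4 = 758 / 85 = 8.92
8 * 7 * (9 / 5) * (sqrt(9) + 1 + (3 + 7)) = 7056 / 5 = 1411.20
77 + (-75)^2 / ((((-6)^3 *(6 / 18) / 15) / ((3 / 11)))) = -21349 / 88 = -242.60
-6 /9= -2 /3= -0.67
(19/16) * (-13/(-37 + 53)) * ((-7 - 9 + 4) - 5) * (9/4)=37791/1024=36.91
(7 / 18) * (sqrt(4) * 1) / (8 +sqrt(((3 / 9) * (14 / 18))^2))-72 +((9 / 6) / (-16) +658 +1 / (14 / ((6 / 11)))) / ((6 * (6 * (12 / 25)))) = -8030361905 / 237371904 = -33.83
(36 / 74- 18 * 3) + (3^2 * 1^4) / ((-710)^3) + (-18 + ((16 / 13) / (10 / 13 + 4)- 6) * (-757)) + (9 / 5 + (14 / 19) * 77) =33802416705275263 / 7799954423000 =4333.67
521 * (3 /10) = 1563 /10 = 156.30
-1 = -1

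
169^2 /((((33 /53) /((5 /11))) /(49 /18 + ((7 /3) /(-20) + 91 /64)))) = 17557789067 /209088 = 83973.20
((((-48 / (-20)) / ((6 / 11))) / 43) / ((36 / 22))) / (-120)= -121 / 232200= -0.00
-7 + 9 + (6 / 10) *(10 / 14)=17 / 7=2.43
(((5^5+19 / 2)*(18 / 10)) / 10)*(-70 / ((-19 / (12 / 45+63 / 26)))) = 138099801 / 24700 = 5591.09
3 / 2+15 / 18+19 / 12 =47 / 12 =3.92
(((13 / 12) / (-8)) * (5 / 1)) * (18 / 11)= -195 / 176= -1.11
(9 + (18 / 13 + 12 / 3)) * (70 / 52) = 6545 / 338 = 19.36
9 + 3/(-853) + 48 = 48618/853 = 57.00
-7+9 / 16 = -103 / 16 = -6.44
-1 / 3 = -0.33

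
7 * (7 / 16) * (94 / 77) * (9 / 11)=3.06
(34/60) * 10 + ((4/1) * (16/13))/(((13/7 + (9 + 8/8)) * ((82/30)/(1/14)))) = 753503/132717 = 5.68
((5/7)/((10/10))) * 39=195/7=27.86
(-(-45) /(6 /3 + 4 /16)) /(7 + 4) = 20 /11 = 1.82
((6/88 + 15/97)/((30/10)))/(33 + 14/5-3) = 1585/699952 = 0.00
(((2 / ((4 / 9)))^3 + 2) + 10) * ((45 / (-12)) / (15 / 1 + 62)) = -1125 / 224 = -5.02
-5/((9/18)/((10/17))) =-100/17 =-5.88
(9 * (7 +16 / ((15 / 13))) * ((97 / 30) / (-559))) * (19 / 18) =-576859 / 503100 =-1.15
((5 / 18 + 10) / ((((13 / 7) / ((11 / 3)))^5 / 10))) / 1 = 2503775345225 / 812017791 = 3083.40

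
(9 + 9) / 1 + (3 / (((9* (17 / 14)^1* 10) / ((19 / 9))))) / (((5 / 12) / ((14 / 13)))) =18.15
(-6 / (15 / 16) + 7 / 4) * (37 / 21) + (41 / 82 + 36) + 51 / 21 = 4303 / 140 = 30.74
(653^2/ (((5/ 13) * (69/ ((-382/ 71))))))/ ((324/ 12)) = -2117547094/ 661365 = -3201.78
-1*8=-8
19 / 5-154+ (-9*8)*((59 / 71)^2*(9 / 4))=-6605401 / 25205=-262.07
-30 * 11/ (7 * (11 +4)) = -22/ 7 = -3.14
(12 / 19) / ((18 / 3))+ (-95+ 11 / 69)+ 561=611273 / 1311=466.26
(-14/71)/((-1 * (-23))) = -14/1633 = -0.01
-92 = -92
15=15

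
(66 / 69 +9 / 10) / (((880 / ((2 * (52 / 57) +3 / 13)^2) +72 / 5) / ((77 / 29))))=76263793991 / 3445671958992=0.02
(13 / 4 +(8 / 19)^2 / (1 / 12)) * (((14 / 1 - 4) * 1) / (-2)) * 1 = -38825 / 1444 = -26.89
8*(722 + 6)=5824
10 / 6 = 5 / 3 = 1.67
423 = 423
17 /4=4.25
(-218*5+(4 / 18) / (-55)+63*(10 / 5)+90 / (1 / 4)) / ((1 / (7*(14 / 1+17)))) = -64879094 / 495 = -131068.88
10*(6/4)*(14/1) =210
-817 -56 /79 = -64599 /79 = -817.71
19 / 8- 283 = -2245 / 8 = -280.62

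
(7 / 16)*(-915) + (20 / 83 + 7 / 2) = -396.57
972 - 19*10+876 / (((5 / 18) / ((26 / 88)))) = 94256 / 55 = 1713.75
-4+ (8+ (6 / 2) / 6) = 9 / 2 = 4.50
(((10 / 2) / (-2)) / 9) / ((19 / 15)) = -0.22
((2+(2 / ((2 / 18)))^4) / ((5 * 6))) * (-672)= -11757536 / 5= -2351507.20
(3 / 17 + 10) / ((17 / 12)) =2076 / 289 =7.18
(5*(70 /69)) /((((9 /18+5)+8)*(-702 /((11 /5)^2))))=-1694 /653913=-0.00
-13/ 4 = -3.25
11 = 11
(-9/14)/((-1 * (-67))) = -9/938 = -0.01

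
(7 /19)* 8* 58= 3248 /19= 170.95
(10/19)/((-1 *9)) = -10/171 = -0.06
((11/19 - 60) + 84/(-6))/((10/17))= -4743/38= -124.82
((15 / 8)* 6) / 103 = 45 / 412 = 0.11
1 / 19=0.05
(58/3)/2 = 29/3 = 9.67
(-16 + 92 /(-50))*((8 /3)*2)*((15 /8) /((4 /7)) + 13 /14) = -210289 /525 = -400.55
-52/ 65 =-4/ 5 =-0.80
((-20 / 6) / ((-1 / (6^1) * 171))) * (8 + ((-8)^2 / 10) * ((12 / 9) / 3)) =1952 / 1539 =1.27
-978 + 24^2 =-402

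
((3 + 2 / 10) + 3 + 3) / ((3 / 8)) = 368 / 15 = 24.53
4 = 4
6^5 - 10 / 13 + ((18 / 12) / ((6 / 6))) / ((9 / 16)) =303338 / 39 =7777.90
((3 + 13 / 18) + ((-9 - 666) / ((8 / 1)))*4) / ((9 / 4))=-12016 / 81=-148.35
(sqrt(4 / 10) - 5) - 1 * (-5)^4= -630+sqrt(10) / 5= -629.37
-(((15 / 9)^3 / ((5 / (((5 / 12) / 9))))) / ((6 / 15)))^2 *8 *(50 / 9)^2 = -244140625 / 86093442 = -2.84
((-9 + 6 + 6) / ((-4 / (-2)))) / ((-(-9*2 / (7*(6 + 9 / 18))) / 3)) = 11.38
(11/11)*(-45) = -45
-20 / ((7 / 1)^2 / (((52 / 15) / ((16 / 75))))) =-325 / 49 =-6.63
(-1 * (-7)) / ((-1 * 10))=-7 / 10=-0.70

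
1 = 1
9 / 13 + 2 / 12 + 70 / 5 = 1159 / 78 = 14.86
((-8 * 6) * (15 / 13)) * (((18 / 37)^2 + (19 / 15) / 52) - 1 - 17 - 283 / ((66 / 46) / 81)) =2254443030948 / 2544971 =885842.33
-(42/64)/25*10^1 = -0.26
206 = 206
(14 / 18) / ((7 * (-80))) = -1 / 720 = -0.00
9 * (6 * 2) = 108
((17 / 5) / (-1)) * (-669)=11373 / 5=2274.60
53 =53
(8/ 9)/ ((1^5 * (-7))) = -0.13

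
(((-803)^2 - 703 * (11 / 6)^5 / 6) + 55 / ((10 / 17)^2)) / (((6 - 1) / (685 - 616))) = 3447516669553 / 388800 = 8867069.62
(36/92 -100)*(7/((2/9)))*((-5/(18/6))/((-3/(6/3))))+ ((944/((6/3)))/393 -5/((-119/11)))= -3748222886/1075641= -3484.64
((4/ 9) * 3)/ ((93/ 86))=344/ 279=1.23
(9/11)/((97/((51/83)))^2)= 23409/713004611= 0.00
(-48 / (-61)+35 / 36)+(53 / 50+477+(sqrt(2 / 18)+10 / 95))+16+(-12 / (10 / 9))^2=127862719 / 208620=612.90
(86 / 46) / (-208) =-43 / 4784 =-0.01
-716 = -716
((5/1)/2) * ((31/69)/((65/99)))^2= 1.17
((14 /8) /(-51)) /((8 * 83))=-7 /135456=-0.00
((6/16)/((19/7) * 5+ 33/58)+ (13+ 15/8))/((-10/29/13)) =-258017669/459280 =-561.79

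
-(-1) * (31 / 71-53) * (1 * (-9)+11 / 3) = 19904 / 71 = 280.34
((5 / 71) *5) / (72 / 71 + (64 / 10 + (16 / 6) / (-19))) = 0.05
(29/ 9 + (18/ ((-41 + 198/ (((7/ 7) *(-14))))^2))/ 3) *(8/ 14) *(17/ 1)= 73500010/ 2346687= 31.32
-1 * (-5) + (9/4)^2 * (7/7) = 161/16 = 10.06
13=13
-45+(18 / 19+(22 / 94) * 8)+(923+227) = 989283 / 893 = 1107.82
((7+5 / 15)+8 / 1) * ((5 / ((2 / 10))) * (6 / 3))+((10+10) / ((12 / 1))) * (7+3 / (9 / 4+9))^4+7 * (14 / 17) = 2798552987 / 516375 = 5419.61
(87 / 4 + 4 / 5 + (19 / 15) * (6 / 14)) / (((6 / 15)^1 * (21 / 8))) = 21.99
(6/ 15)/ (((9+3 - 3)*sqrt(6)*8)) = 0.00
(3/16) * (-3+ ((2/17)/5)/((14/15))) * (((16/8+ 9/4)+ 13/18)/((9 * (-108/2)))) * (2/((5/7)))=10561/660960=0.02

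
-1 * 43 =-43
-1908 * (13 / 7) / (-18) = 1378 / 7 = 196.86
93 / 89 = 1.04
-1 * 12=-12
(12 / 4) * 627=1881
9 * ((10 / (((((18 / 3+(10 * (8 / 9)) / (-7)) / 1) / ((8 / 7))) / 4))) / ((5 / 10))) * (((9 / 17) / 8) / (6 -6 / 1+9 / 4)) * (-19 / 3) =-82080 / 2533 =-32.40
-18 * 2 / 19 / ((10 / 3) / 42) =-2268 / 95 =-23.87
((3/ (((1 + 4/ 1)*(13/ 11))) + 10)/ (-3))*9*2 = -4098/ 65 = -63.05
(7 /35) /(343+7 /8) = 8 /13755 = 0.00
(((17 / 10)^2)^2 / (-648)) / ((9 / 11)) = -918731 / 58320000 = -0.02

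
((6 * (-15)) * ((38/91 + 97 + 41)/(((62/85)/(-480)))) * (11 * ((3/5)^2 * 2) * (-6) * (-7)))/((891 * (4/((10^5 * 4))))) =123340032000000/403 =306054669975.19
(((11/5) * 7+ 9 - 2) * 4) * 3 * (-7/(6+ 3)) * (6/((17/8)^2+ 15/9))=-1204224/5935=-202.90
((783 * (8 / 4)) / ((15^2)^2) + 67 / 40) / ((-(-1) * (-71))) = -25589 / 1065000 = -0.02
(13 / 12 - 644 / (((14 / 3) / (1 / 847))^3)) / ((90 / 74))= 2864318967365 / 3215659578516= 0.89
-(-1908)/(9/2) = 424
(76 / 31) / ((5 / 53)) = 25.99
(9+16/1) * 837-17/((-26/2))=272042/13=20926.31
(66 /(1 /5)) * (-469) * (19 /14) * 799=-167825955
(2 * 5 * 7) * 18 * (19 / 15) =1596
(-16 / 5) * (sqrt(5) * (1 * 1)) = -16 * sqrt(5) / 5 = -7.16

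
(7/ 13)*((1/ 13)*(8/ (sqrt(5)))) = 56*sqrt(5)/ 845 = 0.15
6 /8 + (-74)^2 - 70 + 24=21723 /4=5430.75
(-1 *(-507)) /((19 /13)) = 6591 /19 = 346.89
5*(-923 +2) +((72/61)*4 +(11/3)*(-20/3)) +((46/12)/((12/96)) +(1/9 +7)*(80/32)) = -279153/61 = -4576.28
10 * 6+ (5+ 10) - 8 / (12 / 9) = 69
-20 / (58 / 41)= -410 / 29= -14.14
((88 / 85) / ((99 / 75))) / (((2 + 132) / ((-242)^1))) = -4840 / 3417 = -1.42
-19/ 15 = -1.27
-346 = -346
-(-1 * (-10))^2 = -100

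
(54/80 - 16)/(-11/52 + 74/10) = -7969/3738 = -2.13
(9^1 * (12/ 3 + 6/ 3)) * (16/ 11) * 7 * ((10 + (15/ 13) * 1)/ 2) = 438480/ 143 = 3066.29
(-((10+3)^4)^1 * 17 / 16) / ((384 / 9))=-1456611 / 2048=-711.24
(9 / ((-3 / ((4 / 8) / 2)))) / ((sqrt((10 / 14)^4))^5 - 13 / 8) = 1694851494 / 3594053237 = 0.47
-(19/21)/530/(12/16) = -38/16695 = -0.00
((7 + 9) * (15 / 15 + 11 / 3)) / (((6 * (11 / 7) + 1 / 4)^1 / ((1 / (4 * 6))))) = 784 / 2439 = 0.32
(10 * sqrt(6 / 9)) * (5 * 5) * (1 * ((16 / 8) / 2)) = 250 * sqrt(6) / 3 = 204.12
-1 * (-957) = 957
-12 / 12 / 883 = -1 / 883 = -0.00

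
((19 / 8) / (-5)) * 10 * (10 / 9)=-95 / 18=-5.28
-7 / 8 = -0.88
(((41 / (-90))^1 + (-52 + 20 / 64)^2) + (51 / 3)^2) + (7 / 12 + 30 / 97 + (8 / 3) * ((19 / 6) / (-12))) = 9923976847 / 3352320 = 2960.33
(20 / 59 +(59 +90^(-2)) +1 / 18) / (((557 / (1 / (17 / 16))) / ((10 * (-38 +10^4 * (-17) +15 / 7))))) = -270279426175672 / 1583832285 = -170649.02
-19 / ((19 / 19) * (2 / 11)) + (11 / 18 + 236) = 1189 / 9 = 132.11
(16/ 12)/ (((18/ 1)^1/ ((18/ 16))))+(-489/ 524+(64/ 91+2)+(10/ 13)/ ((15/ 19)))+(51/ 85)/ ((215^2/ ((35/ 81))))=42072691697/ 14878302075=2.83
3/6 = 1/2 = 0.50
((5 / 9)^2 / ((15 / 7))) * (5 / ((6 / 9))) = 175 / 162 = 1.08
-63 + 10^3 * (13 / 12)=3061 / 3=1020.33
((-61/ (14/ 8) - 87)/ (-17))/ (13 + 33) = 853/ 5474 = 0.16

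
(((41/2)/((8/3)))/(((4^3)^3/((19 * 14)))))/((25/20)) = 16359/2621440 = 0.01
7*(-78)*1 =-546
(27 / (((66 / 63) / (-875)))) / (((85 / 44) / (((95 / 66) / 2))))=-3142125 / 374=-8401.40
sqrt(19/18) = 1.03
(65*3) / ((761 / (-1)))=-195 / 761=-0.26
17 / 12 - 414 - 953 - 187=-18631 / 12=-1552.58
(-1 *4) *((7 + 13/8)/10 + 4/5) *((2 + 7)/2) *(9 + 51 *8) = -499149/40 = -12478.72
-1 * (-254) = 254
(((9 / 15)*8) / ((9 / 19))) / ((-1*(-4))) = 38 / 15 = 2.53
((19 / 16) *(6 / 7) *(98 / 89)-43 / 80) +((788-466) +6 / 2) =2318153 / 7120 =325.58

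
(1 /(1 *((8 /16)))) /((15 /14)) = 1.87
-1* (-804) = 804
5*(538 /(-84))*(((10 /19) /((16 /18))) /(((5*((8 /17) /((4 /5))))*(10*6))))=-4573 /42560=-0.11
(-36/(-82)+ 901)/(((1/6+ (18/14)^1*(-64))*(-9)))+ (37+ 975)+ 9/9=1014.22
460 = 460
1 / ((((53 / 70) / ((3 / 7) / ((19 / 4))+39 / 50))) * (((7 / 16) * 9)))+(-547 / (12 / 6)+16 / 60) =-272.94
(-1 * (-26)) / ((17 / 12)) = 312 / 17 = 18.35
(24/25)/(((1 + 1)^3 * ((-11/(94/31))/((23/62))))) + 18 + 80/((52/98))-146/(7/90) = -41085015163/24049025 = -1708.39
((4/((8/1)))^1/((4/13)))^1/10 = 13/80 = 0.16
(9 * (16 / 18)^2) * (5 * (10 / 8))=44.44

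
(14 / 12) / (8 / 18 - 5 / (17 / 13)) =-357 / 1034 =-0.35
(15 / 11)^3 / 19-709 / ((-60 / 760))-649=632108680 / 75867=8331.80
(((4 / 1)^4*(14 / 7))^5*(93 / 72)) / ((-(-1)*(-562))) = -68169720922112 / 843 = -80865623869.65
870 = 870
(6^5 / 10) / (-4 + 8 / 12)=-5832 / 25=-233.28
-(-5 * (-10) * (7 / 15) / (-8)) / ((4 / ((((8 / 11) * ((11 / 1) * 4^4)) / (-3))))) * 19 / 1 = -85120 / 9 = -9457.78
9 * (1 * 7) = 63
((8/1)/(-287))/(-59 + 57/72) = 192/400939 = 0.00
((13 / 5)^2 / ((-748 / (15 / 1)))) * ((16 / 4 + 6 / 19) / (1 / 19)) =-20787 / 1870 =-11.12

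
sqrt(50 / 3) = 5 * sqrt(6) / 3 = 4.08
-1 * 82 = -82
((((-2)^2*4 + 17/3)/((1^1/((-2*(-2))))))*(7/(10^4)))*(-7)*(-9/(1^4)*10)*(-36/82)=-17199/1025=-16.78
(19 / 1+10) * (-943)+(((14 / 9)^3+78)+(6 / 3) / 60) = -198763327 / 7290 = -27265.20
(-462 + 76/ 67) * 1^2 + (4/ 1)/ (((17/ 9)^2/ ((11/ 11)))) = -8902034/ 19363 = -459.74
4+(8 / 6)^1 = 16 / 3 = 5.33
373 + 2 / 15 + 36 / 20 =374.93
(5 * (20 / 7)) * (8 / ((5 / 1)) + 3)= 460 / 7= 65.71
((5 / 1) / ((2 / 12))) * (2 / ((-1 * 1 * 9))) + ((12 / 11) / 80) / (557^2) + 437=88116920989 / 204764340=430.33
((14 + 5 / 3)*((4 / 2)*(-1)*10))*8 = -7520 / 3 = -2506.67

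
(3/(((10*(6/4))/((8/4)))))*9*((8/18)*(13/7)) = 104/35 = 2.97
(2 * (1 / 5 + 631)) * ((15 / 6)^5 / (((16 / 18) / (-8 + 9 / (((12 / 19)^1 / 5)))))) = 1122845625 / 128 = 8772231.45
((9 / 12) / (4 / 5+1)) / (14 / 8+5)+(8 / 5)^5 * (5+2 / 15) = 68202797 / 1265625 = 53.89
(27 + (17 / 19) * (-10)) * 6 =2058 / 19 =108.32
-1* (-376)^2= -141376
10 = 10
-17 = -17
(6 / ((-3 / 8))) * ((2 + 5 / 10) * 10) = -400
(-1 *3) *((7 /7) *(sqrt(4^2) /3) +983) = -2953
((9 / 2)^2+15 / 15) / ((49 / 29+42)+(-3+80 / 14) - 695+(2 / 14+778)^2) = 120785 / 3438011224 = 0.00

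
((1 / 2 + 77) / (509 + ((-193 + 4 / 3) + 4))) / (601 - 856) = -31 / 32776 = -0.00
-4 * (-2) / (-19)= -8 / 19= -0.42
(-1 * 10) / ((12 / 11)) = -9.17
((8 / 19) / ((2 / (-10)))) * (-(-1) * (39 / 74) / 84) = -65 / 4921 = -0.01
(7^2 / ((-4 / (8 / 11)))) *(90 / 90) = -98 / 11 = -8.91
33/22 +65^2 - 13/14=29579/7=4225.57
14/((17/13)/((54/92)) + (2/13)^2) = 31941/5137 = 6.22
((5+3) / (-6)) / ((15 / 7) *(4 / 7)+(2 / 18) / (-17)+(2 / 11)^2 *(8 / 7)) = -1209516 / 1139123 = -1.06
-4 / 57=-0.07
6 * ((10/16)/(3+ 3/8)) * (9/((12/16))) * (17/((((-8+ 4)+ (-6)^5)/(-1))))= 34/1167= 0.03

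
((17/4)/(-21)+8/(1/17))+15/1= 12667/84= 150.80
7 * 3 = 21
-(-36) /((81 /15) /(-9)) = -60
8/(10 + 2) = 2/3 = 0.67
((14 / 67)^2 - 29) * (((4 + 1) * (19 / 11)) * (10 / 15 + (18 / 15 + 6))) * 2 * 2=-1165705480 / 148137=-7869.10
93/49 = 1.90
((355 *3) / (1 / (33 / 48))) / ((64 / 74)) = 433455 / 512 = 846.59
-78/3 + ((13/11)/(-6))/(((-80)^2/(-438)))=-25.99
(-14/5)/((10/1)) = -7/25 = -0.28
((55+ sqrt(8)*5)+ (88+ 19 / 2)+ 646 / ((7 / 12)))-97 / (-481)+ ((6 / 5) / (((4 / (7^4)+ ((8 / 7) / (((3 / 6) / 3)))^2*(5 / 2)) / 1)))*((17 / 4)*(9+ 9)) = 1275.05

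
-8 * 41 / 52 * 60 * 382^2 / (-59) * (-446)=-417475817.05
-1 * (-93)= 93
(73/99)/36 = 73/3564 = 0.02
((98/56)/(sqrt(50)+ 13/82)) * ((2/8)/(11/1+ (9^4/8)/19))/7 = -10127/2766543223+ 319390 * sqrt(2)/2766543223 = 0.00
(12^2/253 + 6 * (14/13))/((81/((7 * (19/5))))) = 2.31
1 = 1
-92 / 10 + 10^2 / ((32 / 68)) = 203.30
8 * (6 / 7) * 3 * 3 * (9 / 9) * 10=4320 / 7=617.14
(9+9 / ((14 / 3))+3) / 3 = 65 / 14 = 4.64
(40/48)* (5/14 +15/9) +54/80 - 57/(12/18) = -209509/2520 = -83.14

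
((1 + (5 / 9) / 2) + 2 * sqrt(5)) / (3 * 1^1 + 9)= 23 / 216 + sqrt(5) / 6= 0.48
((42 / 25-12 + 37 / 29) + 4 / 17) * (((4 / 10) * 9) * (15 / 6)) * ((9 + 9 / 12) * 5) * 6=-114323157 / 4930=-23189.28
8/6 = 4/3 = 1.33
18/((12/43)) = 129/2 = 64.50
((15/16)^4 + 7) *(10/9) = 2546885/294912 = 8.64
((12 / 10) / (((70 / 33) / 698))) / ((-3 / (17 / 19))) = -391578 / 3325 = -117.77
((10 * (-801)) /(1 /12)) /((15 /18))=-115344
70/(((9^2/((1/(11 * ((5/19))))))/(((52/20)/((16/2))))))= 1729/17820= 0.10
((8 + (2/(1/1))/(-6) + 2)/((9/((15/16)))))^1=145/144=1.01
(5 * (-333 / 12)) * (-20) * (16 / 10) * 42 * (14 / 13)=2610720 / 13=200824.62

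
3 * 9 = 27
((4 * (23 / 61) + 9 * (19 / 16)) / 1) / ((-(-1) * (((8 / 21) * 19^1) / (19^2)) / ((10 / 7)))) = 3392355 / 3904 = 868.94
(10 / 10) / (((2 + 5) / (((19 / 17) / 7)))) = 19 / 833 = 0.02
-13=-13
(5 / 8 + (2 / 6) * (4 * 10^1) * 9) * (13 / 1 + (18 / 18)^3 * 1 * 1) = 6755 / 4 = 1688.75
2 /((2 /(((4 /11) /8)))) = 1 /22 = 0.05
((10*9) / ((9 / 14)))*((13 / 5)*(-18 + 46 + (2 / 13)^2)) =132608 / 13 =10200.62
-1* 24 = -24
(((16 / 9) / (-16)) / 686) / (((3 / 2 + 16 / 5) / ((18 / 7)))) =-10 / 112847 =-0.00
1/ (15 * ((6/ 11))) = 11/ 90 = 0.12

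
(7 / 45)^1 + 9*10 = 4057 / 45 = 90.16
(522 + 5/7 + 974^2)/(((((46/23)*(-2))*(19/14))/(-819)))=5441756229/38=143204111.29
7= 7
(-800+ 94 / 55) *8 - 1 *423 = -374513 / 55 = -6809.33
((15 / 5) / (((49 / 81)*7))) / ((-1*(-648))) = 3 / 2744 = 0.00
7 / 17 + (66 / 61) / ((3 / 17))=6785 / 1037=6.54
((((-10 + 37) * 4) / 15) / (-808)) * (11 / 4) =-99 / 4040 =-0.02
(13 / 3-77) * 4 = -872 / 3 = -290.67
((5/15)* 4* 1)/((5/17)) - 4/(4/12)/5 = 2.13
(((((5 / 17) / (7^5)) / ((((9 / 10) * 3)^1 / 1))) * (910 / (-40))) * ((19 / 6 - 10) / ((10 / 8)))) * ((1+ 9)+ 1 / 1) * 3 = 29315 / 1102059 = 0.03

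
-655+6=-649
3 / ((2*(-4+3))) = -3 / 2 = -1.50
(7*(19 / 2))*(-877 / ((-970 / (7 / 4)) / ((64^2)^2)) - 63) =1712293281209 / 970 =1765250805.37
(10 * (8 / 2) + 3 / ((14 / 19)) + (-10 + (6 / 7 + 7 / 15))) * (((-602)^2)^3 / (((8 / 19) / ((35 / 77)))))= 1818715293402438092.24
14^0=1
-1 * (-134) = 134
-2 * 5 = -10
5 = 5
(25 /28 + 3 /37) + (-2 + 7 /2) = 2563 /1036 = 2.47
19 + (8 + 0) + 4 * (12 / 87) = 799 / 29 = 27.55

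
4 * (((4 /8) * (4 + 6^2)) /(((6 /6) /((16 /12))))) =320 /3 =106.67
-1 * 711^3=-359425431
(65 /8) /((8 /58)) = 1885 /32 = 58.91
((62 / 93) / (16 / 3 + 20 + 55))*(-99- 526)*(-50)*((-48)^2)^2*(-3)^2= 2985984000000 / 241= 12389975103.73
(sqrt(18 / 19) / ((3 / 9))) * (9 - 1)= 72 * sqrt(38) / 19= 23.36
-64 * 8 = -512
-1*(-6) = 6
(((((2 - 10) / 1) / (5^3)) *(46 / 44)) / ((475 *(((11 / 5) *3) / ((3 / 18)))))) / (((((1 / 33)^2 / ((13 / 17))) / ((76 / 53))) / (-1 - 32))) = 78936 / 563125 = 0.14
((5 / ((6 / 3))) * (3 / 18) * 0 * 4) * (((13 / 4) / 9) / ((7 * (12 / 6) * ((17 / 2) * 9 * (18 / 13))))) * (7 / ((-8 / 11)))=0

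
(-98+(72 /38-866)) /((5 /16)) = -58496 /19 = -3078.74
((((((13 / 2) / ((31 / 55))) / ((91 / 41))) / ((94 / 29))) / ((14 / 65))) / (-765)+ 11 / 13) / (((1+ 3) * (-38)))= -50009663 / 9088043328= -0.01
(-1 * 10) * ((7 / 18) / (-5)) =7 / 9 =0.78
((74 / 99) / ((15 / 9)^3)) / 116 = 111 / 79750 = 0.00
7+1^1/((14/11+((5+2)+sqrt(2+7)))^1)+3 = 1251/124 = 10.09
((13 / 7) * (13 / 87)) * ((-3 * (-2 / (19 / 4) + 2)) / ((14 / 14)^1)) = -5070 / 3857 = -1.31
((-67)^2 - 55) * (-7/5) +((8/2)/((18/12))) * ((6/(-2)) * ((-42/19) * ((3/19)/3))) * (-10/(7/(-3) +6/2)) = -11229918/1805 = -6221.56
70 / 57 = 1.23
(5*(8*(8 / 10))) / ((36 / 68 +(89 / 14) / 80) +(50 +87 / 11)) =6702080 / 12256003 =0.55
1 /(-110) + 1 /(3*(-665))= -421 /43890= -0.01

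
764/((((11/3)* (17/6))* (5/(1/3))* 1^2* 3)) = 1.63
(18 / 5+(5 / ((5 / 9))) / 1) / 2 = 63 / 10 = 6.30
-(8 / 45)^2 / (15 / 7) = -448 / 30375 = -0.01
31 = 31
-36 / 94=-18 / 47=-0.38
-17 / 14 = -1.21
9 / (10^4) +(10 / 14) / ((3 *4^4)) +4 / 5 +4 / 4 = 6054149 / 3360000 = 1.80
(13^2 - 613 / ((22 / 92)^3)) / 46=-970.86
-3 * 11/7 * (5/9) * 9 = -165/7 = -23.57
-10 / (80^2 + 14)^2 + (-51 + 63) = 246836371 / 20569698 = 12.00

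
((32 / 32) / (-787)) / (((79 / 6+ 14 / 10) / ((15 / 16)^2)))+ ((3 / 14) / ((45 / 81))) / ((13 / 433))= 12.85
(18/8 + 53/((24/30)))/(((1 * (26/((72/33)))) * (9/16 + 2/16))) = 13152/1573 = 8.36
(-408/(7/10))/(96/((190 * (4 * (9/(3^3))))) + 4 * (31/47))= -1138575/5894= -193.18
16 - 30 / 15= 14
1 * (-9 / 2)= -9 / 2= -4.50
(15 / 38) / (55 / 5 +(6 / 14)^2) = 735 / 20824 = 0.04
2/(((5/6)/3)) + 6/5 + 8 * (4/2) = 122/5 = 24.40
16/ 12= 4/ 3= 1.33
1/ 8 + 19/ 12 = 41/ 24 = 1.71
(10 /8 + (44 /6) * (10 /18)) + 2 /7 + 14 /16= 9805 /1512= 6.48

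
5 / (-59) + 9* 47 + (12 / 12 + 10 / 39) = 976019 / 2301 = 424.17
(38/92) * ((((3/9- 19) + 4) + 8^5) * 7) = 6534290/69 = 94699.86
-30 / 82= -15 / 41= -0.37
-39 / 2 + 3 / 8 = -153 / 8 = -19.12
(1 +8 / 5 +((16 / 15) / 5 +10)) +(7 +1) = 20.81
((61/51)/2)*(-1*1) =-61/102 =-0.60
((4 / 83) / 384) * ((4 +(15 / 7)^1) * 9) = 0.01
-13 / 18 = -0.72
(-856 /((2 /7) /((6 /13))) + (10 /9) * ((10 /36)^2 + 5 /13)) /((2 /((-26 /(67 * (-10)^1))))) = -26199283 /976860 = -26.82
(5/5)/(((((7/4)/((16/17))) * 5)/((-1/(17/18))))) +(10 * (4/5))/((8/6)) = 59538/10115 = 5.89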